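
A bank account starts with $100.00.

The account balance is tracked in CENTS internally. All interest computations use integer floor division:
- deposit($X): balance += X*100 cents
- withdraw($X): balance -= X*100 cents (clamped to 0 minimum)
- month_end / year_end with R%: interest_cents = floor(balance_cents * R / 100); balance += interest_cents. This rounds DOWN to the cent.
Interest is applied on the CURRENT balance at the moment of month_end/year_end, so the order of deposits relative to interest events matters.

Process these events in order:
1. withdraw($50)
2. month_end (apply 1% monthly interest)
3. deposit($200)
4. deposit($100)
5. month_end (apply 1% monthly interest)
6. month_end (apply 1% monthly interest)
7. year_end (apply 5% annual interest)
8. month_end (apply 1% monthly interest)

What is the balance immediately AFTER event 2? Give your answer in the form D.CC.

Answer: 50.50

Derivation:
After 1 (withdraw($50)): balance=$50.00 total_interest=$0.00
After 2 (month_end (apply 1% monthly interest)): balance=$50.50 total_interest=$0.50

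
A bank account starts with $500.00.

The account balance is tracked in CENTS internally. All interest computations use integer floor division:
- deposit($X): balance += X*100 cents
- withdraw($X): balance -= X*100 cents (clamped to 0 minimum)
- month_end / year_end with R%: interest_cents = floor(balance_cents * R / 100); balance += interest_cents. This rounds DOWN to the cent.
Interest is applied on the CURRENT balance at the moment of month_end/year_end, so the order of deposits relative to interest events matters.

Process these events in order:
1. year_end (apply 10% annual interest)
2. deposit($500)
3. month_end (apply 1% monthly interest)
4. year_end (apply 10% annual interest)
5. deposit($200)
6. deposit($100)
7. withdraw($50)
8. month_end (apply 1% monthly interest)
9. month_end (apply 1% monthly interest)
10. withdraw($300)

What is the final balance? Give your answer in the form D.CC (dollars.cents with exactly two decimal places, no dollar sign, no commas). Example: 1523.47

After 1 (year_end (apply 10% annual interest)): balance=$550.00 total_interest=$50.00
After 2 (deposit($500)): balance=$1050.00 total_interest=$50.00
After 3 (month_end (apply 1% monthly interest)): balance=$1060.50 total_interest=$60.50
After 4 (year_end (apply 10% annual interest)): balance=$1166.55 total_interest=$166.55
After 5 (deposit($200)): balance=$1366.55 total_interest=$166.55
After 6 (deposit($100)): balance=$1466.55 total_interest=$166.55
After 7 (withdraw($50)): balance=$1416.55 total_interest=$166.55
After 8 (month_end (apply 1% monthly interest)): balance=$1430.71 total_interest=$180.71
After 9 (month_end (apply 1% monthly interest)): balance=$1445.01 total_interest=$195.01
After 10 (withdraw($300)): balance=$1145.01 total_interest=$195.01

Answer: 1145.01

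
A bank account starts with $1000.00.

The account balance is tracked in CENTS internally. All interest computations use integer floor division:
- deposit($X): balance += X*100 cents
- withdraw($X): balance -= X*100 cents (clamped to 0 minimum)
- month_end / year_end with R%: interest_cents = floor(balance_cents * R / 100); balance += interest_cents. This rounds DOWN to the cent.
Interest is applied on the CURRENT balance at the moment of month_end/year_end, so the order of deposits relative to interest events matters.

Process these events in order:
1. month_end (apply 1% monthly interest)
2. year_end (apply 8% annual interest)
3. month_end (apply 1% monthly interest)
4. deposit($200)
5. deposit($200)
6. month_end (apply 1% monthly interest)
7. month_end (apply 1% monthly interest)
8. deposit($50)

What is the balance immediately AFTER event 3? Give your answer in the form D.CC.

After 1 (month_end (apply 1% monthly interest)): balance=$1010.00 total_interest=$10.00
After 2 (year_end (apply 8% annual interest)): balance=$1090.80 total_interest=$90.80
After 3 (month_end (apply 1% monthly interest)): balance=$1101.70 total_interest=$101.70

Answer: 1101.70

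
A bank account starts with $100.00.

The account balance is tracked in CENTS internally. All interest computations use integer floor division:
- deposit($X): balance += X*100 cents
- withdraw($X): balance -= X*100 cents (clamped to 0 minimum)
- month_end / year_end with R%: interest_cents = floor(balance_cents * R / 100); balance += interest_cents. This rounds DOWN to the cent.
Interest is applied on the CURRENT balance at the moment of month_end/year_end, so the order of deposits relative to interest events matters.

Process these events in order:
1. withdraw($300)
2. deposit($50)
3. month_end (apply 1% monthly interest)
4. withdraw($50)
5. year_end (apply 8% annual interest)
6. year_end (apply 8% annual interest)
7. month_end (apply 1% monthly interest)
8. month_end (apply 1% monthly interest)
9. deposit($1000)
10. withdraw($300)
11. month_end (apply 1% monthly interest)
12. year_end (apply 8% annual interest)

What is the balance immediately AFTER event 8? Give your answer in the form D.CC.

Answer: 0.58

Derivation:
After 1 (withdraw($300)): balance=$0.00 total_interest=$0.00
After 2 (deposit($50)): balance=$50.00 total_interest=$0.00
After 3 (month_end (apply 1% monthly interest)): balance=$50.50 total_interest=$0.50
After 4 (withdraw($50)): balance=$0.50 total_interest=$0.50
After 5 (year_end (apply 8% annual interest)): balance=$0.54 total_interest=$0.54
After 6 (year_end (apply 8% annual interest)): balance=$0.58 total_interest=$0.58
After 7 (month_end (apply 1% monthly interest)): balance=$0.58 total_interest=$0.58
After 8 (month_end (apply 1% monthly interest)): balance=$0.58 total_interest=$0.58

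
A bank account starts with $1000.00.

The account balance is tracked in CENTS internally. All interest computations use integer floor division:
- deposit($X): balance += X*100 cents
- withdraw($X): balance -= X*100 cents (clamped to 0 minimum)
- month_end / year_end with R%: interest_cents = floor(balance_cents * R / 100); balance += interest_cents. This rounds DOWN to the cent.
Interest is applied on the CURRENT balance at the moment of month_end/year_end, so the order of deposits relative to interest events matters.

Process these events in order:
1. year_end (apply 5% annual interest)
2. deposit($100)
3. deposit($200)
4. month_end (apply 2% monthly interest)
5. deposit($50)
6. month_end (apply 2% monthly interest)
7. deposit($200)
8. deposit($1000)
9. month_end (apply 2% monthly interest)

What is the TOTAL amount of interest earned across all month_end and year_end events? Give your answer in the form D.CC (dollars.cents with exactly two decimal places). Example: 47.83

After 1 (year_end (apply 5% annual interest)): balance=$1050.00 total_interest=$50.00
After 2 (deposit($100)): balance=$1150.00 total_interest=$50.00
After 3 (deposit($200)): balance=$1350.00 total_interest=$50.00
After 4 (month_end (apply 2% monthly interest)): balance=$1377.00 total_interest=$77.00
After 5 (deposit($50)): balance=$1427.00 total_interest=$77.00
After 6 (month_end (apply 2% monthly interest)): balance=$1455.54 total_interest=$105.54
After 7 (deposit($200)): balance=$1655.54 total_interest=$105.54
After 8 (deposit($1000)): balance=$2655.54 total_interest=$105.54
After 9 (month_end (apply 2% monthly interest)): balance=$2708.65 total_interest=$158.65

Answer: 158.65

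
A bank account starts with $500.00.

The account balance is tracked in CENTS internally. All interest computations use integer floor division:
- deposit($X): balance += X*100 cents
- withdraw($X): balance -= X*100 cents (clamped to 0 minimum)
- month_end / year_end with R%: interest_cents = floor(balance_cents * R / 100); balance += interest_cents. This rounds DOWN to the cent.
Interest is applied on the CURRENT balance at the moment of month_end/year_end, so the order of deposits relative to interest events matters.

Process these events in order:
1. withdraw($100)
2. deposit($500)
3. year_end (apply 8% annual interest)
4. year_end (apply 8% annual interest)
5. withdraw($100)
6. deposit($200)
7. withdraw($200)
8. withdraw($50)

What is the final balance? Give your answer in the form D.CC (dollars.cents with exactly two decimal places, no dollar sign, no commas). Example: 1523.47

Answer: 899.76

Derivation:
After 1 (withdraw($100)): balance=$400.00 total_interest=$0.00
After 2 (deposit($500)): balance=$900.00 total_interest=$0.00
After 3 (year_end (apply 8% annual interest)): balance=$972.00 total_interest=$72.00
After 4 (year_end (apply 8% annual interest)): balance=$1049.76 total_interest=$149.76
After 5 (withdraw($100)): balance=$949.76 total_interest=$149.76
After 6 (deposit($200)): balance=$1149.76 total_interest=$149.76
After 7 (withdraw($200)): balance=$949.76 total_interest=$149.76
After 8 (withdraw($50)): balance=$899.76 total_interest=$149.76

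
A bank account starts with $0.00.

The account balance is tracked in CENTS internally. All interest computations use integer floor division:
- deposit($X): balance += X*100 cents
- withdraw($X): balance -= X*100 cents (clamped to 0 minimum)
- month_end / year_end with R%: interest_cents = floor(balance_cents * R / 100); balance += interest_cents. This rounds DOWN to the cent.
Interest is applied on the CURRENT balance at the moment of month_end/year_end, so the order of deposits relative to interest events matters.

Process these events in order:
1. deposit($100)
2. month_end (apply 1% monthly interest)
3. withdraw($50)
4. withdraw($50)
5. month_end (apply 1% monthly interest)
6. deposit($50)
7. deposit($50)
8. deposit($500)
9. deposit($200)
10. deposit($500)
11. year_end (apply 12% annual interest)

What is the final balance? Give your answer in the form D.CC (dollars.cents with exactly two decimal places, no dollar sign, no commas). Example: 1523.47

After 1 (deposit($100)): balance=$100.00 total_interest=$0.00
After 2 (month_end (apply 1% monthly interest)): balance=$101.00 total_interest=$1.00
After 3 (withdraw($50)): balance=$51.00 total_interest=$1.00
After 4 (withdraw($50)): balance=$1.00 total_interest=$1.00
After 5 (month_end (apply 1% monthly interest)): balance=$1.01 total_interest=$1.01
After 6 (deposit($50)): balance=$51.01 total_interest=$1.01
After 7 (deposit($50)): balance=$101.01 total_interest=$1.01
After 8 (deposit($500)): balance=$601.01 total_interest=$1.01
After 9 (deposit($200)): balance=$801.01 total_interest=$1.01
After 10 (deposit($500)): balance=$1301.01 total_interest=$1.01
After 11 (year_end (apply 12% annual interest)): balance=$1457.13 total_interest=$157.13

Answer: 1457.13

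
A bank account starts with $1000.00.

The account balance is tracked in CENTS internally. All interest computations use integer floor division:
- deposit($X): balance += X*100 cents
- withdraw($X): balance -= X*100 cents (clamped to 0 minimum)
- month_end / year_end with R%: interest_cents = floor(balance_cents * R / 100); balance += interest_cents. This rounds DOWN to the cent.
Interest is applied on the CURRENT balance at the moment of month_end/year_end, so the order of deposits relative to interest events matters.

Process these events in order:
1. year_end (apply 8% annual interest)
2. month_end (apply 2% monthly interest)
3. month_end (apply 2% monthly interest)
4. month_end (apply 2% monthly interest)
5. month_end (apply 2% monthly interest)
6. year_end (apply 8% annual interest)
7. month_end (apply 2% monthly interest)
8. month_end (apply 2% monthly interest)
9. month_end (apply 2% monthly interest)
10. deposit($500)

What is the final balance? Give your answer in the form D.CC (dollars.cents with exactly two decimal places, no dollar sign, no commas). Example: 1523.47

Answer: 1839.81

Derivation:
After 1 (year_end (apply 8% annual interest)): balance=$1080.00 total_interest=$80.00
After 2 (month_end (apply 2% monthly interest)): balance=$1101.60 total_interest=$101.60
After 3 (month_end (apply 2% monthly interest)): balance=$1123.63 total_interest=$123.63
After 4 (month_end (apply 2% monthly interest)): balance=$1146.10 total_interest=$146.10
After 5 (month_end (apply 2% monthly interest)): balance=$1169.02 total_interest=$169.02
After 6 (year_end (apply 8% annual interest)): balance=$1262.54 total_interest=$262.54
After 7 (month_end (apply 2% monthly interest)): balance=$1287.79 total_interest=$287.79
After 8 (month_end (apply 2% monthly interest)): balance=$1313.54 total_interest=$313.54
After 9 (month_end (apply 2% monthly interest)): balance=$1339.81 total_interest=$339.81
After 10 (deposit($500)): balance=$1839.81 total_interest=$339.81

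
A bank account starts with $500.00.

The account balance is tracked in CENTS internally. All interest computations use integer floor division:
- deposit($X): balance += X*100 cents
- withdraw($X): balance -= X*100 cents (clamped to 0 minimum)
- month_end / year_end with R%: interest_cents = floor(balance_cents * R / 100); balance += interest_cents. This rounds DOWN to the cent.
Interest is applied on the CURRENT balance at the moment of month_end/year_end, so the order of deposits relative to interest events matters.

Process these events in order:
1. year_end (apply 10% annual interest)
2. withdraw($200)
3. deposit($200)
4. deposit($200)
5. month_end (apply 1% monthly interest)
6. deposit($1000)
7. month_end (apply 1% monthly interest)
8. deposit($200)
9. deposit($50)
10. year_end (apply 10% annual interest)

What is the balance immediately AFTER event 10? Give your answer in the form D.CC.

Answer: 2227.57

Derivation:
After 1 (year_end (apply 10% annual interest)): balance=$550.00 total_interest=$50.00
After 2 (withdraw($200)): balance=$350.00 total_interest=$50.00
After 3 (deposit($200)): balance=$550.00 total_interest=$50.00
After 4 (deposit($200)): balance=$750.00 total_interest=$50.00
After 5 (month_end (apply 1% monthly interest)): balance=$757.50 total_interest=$57.50
After 6 (deposit($1000)): balance=$1757.50 total_interest=$57.50
After 7 (month_end (apply 1% monthly interest)): balance=$1775.07 total_interest=$75.07
After 8 (deposit($200)): balance=$1975.07 total_interest=$75.07
After 9 (deposit($50)): balance=$2025.07 total_interest=$75.07
After 10 (year_end (apply 10% annual interest)): balance=$2227.57 total_interest=$277.57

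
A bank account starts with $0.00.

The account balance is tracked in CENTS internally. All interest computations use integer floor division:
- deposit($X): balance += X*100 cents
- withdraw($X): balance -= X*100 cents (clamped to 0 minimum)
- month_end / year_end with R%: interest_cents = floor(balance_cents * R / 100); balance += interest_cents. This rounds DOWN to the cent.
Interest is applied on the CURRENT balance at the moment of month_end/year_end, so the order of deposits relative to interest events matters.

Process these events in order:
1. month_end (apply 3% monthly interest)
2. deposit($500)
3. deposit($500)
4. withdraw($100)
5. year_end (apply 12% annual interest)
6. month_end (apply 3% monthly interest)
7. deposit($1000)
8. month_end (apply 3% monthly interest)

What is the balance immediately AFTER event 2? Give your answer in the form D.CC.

After 1 (month_end (apply 3% monthly interest)): balance=$0.00 total_interest=$0.00
After 2 (deposit($500)): balance=$500.00 total_interest=$0.00

Answer: 500.00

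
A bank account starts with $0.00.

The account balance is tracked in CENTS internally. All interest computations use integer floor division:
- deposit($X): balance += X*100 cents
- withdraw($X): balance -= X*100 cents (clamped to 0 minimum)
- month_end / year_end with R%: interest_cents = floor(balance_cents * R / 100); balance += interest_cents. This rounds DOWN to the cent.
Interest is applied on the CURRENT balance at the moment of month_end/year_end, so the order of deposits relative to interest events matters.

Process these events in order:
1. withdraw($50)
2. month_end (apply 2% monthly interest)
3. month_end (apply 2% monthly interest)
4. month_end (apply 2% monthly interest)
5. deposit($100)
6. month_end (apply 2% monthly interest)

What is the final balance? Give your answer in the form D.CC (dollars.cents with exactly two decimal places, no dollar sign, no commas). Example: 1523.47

Answer: 102.00

Derivation:
After 1 (withdraw($50)): balance=$0.00 total_interest=$0.00
After 2 (month_end (apply 2% monthly interest)): balance=$0.00 total_interest=$0.00
After 3 (month_end (apply 2% monthly interest)): balance=$0.00 total_interest=$0.00
After 4 (month_end (apply 2% monthly interest)): balance=$0.00 total_interest=$0.00
After 5 (deposit($100)): balance=$100.00 total_interest=$0.00
After 6 (month_end (apply 2% monthly interest)): balance=$102.00 total_interest=$2.00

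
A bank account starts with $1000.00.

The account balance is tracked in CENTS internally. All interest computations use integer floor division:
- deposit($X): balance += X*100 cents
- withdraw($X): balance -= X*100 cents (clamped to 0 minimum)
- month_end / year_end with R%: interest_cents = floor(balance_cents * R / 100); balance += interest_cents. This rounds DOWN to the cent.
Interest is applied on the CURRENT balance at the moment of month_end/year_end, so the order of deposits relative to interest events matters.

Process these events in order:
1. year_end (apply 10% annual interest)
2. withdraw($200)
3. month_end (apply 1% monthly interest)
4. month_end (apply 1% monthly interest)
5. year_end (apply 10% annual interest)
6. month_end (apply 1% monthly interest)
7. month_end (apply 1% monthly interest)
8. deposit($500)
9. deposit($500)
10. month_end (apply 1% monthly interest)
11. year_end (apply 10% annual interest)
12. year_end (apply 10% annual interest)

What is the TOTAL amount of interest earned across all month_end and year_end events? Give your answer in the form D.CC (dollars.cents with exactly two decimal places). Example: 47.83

Answer: 681.06

Derivation:
After 1 (year_end (apply 10% annual interest)): balance=$1100.00 total_interest=$100.00
After 2 (withdraw($200)): balance=$900.00 total_interest=$100.00
After 3 (month_end (apply 1% monthly interest)): balance=$909.00 total_interest=$109.00
After 4 (month_end (apply 1% monthly interest)): balance=$918.09 total_interest=$118.09
After 5 (year_end (apply 10% annual interest)): balance=$1009.89 total_interest=$209.89
After 6 (month_end (apply 1% monthly interest)): balance=$1019.98 total_interest=$219.98
After 7 (month_end (apply 1% monthly interest)): balance=$1030.17 total_interest=$230.17
After 8 (deposit($500)): balance=$1530.17 total_interest=$230.17
After 9 (deposit($500)): balance=$2030.17 total_interest=$230.17
After 10 (month_end (apply 1% monthly interest)): balance=$2050.47 total_interest=$250.47
After 11 (year_end (apply 10% annual interest)): balance=$2255.51 total_interest=$455.51
After 12 (year_end (apply 10% annual interest)): balance=$2481.06 total_interest=$681.06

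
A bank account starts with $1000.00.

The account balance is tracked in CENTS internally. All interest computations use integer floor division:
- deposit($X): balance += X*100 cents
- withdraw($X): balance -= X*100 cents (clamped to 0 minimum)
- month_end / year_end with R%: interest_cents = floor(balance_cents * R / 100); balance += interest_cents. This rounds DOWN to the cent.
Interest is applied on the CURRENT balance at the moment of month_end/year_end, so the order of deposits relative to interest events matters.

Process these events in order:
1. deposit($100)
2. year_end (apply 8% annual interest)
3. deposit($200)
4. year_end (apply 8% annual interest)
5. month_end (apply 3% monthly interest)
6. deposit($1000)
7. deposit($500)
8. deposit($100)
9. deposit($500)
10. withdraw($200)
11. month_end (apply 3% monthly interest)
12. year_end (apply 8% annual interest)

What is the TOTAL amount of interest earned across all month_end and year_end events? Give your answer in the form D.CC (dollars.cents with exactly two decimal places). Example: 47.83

After 1 (deposit($100)): balance=$1100.00 total_interest=$0.00
After 2 (year_end (apply 8% annual interest)): balance=$1188.00 total_interest=$88.00
After 3 (deposit($200)): balance=$1388.00 total_interest=$88.00
After 4 (year_end (apply 8% annual interest)): balance=$1499.04 total_interest=$199.04
After 5 (month_end (apply 3% monthly interest)): balance=$1544.01 total_interest=$244.01
After 6 (deposit($1000)): balance=$2544.01 total_interest=$244.01
After 7 (deposit($500)): balance=$3044.01 total_interest=$244.01
After 8 (deposit($100)): balance=$3144.01 total_interest=$244.01
After 9 (deposit($500)): balance=$3644.01 total_interest=$244.01
After 10 (withdraw($200)): balance=$3444.01 total_interest=$244.01
After 11 (month_end (apply 3% monthly interest)): balance=$3547.33 total_interest=$347.33
After 12 (year_end (apply 8% annual interest)): balance=$3831.11 total_interest=$631.11

Answer: 631.11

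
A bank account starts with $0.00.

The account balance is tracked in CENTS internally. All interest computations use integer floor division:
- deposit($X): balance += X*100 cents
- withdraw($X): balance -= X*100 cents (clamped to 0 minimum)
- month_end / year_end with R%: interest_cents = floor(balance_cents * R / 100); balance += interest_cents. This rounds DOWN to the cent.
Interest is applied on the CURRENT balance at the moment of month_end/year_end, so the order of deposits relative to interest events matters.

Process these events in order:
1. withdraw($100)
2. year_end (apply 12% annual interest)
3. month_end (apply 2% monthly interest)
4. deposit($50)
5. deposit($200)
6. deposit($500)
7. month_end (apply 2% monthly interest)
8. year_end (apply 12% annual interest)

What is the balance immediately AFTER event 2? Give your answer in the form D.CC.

After 1 (withdraw($100)): balance=$0.00 total_interest=$0.00
After 2 (year_end (apply 12% annual interest)): balance=$0.00 total_interest=$0.00

Answer: 0.00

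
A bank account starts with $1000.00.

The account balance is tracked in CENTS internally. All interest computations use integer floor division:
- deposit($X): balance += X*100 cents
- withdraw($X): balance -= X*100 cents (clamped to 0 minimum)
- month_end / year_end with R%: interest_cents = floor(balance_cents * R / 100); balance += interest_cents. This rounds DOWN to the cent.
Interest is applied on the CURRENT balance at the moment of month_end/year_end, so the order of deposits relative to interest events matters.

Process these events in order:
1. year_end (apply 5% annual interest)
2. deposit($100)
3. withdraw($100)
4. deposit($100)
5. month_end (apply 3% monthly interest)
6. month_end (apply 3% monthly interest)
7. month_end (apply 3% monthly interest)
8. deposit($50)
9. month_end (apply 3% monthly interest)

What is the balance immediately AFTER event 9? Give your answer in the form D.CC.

After 1 (year_end (apply 5% annual interest)): balance=$1050.00 total_interest=$50.00
After 2 (deposit($100)): balance=$1150.00 total_interest=$50.00
After 3 (withdraw($100)): balance=$1050.00 total_interest=$50.00
After 4 (deposit($100)): balance=$1150.00 total_interest=$50.00
After 5 (month_end (apply 3% monthly interest)): balance=$1184.50 total_interest=$84.50
After 6 (month_end (apply 3% monthly interest)): balance=$1220.03 total_interest=$120.03
After 7 (month_end (apply 3% monthly interest)): balance=$1256.63 total_interest=$156.63
After 8 (deposit($50)): balance=$1306.63 total_interest=$156.63
After 9 (month_end (apply 3% monthly interest)): balance=$1345.82 total_interest=$195.82

Answer: 1345.82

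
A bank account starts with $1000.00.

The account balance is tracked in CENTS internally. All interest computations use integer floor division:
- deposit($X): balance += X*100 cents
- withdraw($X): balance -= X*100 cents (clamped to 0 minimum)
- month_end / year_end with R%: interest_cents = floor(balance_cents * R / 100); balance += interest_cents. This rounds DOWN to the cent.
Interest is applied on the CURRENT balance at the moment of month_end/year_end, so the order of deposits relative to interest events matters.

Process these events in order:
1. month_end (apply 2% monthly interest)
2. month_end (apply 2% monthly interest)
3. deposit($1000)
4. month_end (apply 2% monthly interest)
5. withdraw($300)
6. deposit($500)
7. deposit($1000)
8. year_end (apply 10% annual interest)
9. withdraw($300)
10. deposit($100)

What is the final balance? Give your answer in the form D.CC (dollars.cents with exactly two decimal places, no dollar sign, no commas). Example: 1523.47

After 1 (month_end (apply 2% monthly interest)): balance=$1020.00 total_interest=$20.00
After 2 (month_end (apply 2% monthly interest)): balance=$1040.40 total_interest=$40.40
After 3 (deposit($1000)): balance=$2040.40 total_interest=$40.40
After 4 (month_end (apply 2% monthly interest)): balance=$2081.20 total_interest=$81.20
After 5 (withdraw($300)): balance=$1781.20 total_interest=$81.20
After 6 (deposit($500)): balance=$2281.20 total_interest=$81.20
After 7 (deposit($1000)): balance=$3281.20 total_interest=$81.20
After 8 (year_end (apply 10% annual interest)): balance=$3609.32 total_interest=$409.32
After 9 (withdraw($300)): balance=$3309.32 total_interest=$409.32
After 10 (deposit($100)): balance=$3409.32 total_interest=$409.32

Answer: 3409.32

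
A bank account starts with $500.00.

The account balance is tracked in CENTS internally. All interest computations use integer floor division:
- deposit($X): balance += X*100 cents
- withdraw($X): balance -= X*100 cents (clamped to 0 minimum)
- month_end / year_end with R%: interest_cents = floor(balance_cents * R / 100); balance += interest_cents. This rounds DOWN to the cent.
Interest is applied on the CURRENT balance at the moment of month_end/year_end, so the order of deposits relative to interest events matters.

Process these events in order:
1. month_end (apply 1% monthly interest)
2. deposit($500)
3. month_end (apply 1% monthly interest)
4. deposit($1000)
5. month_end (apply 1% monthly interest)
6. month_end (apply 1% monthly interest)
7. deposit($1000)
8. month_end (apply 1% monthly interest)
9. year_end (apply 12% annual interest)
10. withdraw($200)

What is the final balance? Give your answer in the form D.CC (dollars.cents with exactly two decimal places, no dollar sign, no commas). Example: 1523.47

Answer: 3256.43

Derivation:
After 1 (month_end (apply 1% monthly interest)): balance=$505.00 total_interest=$5.00
After 2 (deposit($500)): balance=$1005.00 total_interest=$5.00
After 3 (month_end (apply 1% monthly interest)): balance=$1015.05 total_interest=$15.05
After 4 (deposit($1000)): balance=$2015.05 total_interest=$15.05
After 5 (month_end (apply 1% monthly interest)): balance=$2035.20 total_interest=$35.20
After 6 (month_end (apply 1% monthly interest)): balance=$2055.55 total_interest=$55.55
After 7 (deposit($1000)): balance=$3055.55 total_interest=$55.55
After 8 (month_end (apply 1% monthly interest)): balance=$3086.10 total_interest=$86.10
After 9 (year_end (apply 12% annual interest)): balance=$3456.43 total_interest=$456.43
After 10 (withdraw($200)): balance=$3256.43 total_interest=$456.43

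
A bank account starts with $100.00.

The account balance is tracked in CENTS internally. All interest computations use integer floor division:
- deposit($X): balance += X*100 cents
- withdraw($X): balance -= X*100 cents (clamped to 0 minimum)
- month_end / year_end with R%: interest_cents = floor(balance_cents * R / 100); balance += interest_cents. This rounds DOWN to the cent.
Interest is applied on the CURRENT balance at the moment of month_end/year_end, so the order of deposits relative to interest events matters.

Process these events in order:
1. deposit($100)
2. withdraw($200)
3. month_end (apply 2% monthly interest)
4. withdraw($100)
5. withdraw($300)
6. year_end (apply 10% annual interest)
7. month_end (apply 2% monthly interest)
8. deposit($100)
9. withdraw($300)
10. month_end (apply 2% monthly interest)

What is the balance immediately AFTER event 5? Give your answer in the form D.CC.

Answer: 0.00

Derivation:
After 1 (deposit($100)): balance=$200.00 total_interest=$0.00
After 2 (withdraw($200)): balance=$0.00 total_interest=$0.00
After 3 (month_end (apply 2% monthly interest)): balance=$0.00 total_interest=$0.00
After 4 (withdraw($100)): balance=$0.00 total_interest=$0.00
After 5 (withdraw($300)): balance=$0.00 total_interest=$0.00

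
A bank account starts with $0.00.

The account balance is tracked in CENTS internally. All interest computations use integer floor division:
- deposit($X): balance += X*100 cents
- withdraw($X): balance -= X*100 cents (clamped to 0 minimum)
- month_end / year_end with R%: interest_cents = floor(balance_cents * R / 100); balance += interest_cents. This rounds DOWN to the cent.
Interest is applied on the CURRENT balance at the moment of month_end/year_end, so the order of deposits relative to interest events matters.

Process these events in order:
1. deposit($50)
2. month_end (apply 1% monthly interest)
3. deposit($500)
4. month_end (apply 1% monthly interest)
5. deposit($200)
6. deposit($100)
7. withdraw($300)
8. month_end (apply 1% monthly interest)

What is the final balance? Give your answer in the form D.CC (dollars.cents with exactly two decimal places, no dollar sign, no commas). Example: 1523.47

Answer: 561.56

Derivation:
After 1 (deposit($50)): balance=$50.00 total_interest=$0.00
After 2 (month_end (apply 1% monthly interest)): balance=$50.50 total_interest=$0.50
After 3 (deposit($500)): balance=$550.50 total_interest=$0.50
After 4 (month_end (apply 1% monthly interest)): balance=$556.00 total_interest=$6.00
After 5 (deposit($200)): balance=$756.00 total_interest=$6.00
After 6 (deposit($100)): balance=$856.00 total_interest=$6.00
After 7 (withdraw($300)): balance=$556.00 total_interest=$6.00
After 8 (month_end (apply 1% monthly interest)): balance=$561.56 total_interest=$11.56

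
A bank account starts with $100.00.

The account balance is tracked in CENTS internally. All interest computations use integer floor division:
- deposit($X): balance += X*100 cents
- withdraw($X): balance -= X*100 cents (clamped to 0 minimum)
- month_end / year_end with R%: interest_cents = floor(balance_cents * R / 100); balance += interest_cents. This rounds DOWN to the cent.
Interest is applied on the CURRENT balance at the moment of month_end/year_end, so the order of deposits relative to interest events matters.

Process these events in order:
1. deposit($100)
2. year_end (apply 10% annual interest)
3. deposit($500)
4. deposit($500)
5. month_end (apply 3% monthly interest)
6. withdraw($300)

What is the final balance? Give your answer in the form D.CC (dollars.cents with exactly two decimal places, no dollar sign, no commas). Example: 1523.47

Answer: 956.60

Derivation:
After 1 (deposit($100)): balance=$200.00 total_interest=$0.00
After 2 (year_end (apply 10% annual interest)): balance=$220.00 total_interest=$20.00
After 3 (deposit($500)): balance=$720.00 total_interest=$20.00
After 4 (deposit($500)): balance=$1220.00 total_interest=$20.00
After 5 (month_end (apply 3% monthly interest)): balance=$1256.60 total_interest=$56.60
After 6 (withdraw($300)): balance=$956.60 total_interest=$56.60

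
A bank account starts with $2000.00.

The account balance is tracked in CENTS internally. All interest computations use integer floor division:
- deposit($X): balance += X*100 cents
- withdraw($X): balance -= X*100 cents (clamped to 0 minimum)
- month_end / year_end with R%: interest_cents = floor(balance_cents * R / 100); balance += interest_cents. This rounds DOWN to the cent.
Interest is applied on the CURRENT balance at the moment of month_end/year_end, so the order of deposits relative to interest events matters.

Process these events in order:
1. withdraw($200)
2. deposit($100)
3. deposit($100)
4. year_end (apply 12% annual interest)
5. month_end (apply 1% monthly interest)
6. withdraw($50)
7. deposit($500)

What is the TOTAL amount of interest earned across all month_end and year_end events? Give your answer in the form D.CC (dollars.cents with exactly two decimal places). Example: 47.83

After 1 (withdraw($200)): balance=$1800.00 total_interest=$0.00
After 2 (deposit($100)): balance=$1900.00 total_interest=$0.00
After 3 (deposit($100)): balance=$2000.00 total_interest=$0.00
After 4 (year_end (apply 12% annual interest)): balance=$2240.00 total_interest=$240.00
After 5 (month_end (apply 1% monthly interest)): balance=$2262.40 total_interest=$262.40
After 6 (withdraw($50)): balance=$2212.40 total_interest=$262.40
After 7 (deposit($500)): balance=$2712.40 total_interest=$262.40

Answer: 262.40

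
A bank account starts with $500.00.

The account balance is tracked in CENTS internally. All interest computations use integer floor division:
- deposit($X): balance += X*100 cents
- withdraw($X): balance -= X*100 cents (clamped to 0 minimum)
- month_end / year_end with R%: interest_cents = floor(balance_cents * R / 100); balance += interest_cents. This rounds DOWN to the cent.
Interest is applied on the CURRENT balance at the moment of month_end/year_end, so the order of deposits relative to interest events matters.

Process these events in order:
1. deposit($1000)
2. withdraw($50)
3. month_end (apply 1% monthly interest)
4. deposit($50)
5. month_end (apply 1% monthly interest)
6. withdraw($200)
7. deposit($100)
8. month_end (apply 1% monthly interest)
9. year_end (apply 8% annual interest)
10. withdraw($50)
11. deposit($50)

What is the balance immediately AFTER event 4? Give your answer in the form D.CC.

Answer: 1514.50

Derivation:
After 1 (deposit($1000)): balance=$1500.00 total_interest=$0.00
After 2 (withdraw($50)): balance=$1450.00 total_interest=$0.00
After 3 (month_end (apply 1% monthly interest)): balance=$1464.50 total_interest=$14.50
After 4 (deposit($50)): balance=$1514.50 total_interest=$14.50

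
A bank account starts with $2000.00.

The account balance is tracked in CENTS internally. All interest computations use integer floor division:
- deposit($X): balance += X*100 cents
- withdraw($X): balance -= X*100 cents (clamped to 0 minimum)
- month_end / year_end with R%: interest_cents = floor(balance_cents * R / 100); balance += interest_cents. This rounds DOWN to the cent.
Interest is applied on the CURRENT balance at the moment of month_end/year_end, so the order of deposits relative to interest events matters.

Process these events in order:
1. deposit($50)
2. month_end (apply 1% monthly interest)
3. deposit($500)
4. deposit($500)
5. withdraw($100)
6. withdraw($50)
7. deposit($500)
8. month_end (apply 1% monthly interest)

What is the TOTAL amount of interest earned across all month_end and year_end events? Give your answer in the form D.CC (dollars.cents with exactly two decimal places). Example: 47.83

Answer: 54.70

Derivation:
After 1 (deposit($50)): balance=$2050.00 total_interest=$0.00
After 2 (month_end (apply 1% monthly interest)): balance=$2070.50 total_interest=$20.50
After 3 (deposit($500)): balance=$2570.50 total_interest=$20.50
After 4 (deposit($500)): balance=$3070.50 total_interest=$20.50
After 5 (withdraw($100)): balance=$2970.50 total_interest=$20.50
After 6 (withdraw($50)): balance=$2920.50 total_interest=$20.50
After 7 (deposit($500)): balance=$3420.50 total_interest=$20.50
After 8 (month_end (apply 1% monthly interest)): balance=$3454.70 total_interest=$54.70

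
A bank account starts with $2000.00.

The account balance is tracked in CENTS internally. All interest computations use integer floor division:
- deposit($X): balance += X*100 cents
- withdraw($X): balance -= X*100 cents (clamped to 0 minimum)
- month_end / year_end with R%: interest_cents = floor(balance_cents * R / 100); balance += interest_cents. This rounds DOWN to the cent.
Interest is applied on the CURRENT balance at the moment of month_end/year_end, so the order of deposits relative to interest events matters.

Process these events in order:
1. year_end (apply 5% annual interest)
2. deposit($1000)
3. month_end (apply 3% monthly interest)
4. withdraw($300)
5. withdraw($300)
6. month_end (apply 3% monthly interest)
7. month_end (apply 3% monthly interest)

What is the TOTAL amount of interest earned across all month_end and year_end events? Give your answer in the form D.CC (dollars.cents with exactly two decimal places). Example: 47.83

After 1 (year_end (apply 5% annual interest)): balance=$2100.00 total_interest=$100.00
After 2 (deposit($1000)): balance=$3100.00 total_interest=$100.00
After 3 (month_end (apply 3% monthly interest)): balance=$3193.00 total_interest=$193.00
After 4 (withdraw($300)): balance=$2893.00 total_interest=$193.00
After 5 (withdraw($300)): balance=$2593.00 total_interest=$193.00
After 6 (month_end (apply 3% monthly interest)): balance=$2670.79 total_interest=$270.79
After 7 (month_end (apply 3% monthly interest)): balance=$2750.91 total_interest=$350.91

Answer: 350.91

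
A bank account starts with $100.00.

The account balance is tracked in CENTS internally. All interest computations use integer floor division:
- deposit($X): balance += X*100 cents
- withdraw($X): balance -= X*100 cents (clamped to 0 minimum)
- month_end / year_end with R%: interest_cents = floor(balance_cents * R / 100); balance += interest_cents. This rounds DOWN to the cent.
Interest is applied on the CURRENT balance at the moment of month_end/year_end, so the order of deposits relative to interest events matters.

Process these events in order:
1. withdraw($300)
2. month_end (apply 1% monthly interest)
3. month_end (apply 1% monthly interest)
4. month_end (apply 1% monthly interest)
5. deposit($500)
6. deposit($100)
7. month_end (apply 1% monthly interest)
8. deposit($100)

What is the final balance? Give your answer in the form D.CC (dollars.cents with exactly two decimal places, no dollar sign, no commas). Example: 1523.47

After 1 (withdraw($300)): balance=$0.00 total_interest=$0.00
After 2 (month_end (apply 1% monthly interest)): balance=$0.00 total_interest=$0.00
After 3 (month_end (apply 1% monthly interest)): balance=$0.00 total_interest=$0.00
After 4 (month_end (apply 1% monthly interest)): balance=$0.00 total_interest=$0.00
After 5 (deposit($500)): balance=$500.00 total_interest=$0.00
After 6 (deposit($100)): balance=$600.00 total_interest=$0.00
After 7 (month_end (apply 1% monthly interest)): balance=$606.00 total_interest=$6.00
After 8 (deposit($100)): balance=$706.00 total_interest=$6.00

Answer: 706.00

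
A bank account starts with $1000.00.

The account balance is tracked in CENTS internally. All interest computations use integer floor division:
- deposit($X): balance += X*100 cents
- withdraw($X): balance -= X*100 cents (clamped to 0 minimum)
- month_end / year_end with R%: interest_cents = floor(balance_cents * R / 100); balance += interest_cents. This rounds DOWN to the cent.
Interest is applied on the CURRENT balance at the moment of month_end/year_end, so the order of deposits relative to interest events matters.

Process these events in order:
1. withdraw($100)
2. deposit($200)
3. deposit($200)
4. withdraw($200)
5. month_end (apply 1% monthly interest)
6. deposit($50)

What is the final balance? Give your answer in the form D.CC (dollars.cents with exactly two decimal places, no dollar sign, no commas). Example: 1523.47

After 1 (withdraw($100)): balance=$900.00 total_interest=$0.00
After 2 (deposit($200)): balance=$1100.00 total_interest=$0.00
After 3 (deposit($200)): balance=$1300.00 total_interest=$0.00
After 4 (withdraw($200)): balance=$1100.00 total_interest=$0.00
After 5 (month_end (apply 1% monthly interest)): balance=$1111.00 total_interest=$11.00
After 6 (deposit($50)): balance=$1161.00 total_interest=$11.00

Answer: 1161.00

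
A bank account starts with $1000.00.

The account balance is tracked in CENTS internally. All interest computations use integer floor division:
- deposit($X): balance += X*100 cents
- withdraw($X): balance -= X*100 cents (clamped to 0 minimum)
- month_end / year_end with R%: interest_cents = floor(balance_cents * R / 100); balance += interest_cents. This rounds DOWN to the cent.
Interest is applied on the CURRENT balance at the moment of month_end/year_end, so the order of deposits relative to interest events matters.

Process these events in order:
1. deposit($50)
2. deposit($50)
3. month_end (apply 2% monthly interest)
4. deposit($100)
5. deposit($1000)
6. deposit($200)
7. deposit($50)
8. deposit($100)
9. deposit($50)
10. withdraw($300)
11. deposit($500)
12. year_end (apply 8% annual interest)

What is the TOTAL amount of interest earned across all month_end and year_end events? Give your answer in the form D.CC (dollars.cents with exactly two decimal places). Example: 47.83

After 1 (deposit($50)): balance=$1050.00 total_interest=$0.00
After 2 (deposit($50)): balance=$1100.00 total_interest=$0.00
After 3 (month_end (apply 2% monthly interest)): balance=$1122.00 total_interest=$22.00
After 4 (deposit($100)): balance=$1222.00 total_interest=$22.00
After 5 (deposit($1000)): balance=$2222.00 total_interest=$22.00
After 6 (deposit($200)): balance=$2422.00 total_interest=$22.00
After 7 (deposit($50)): balance=$2472.00 total_interest=$22.00
After 8 (deposit($100)): balance=$2572.00 total_interest=$22.00
After 9 (deposit($50)): balance=$2622.00 total_interest=$22.00
After 10 (withdraw($300)): balance=$2322.00 total_interest=$22.00
After 11 (deposit($500)): balance=$2822.00 total_interest=$22.00
After 12 (year_end (apply 8% annual interest)): balance=$3047.76 total_interest=$247.76

Answer: 247.76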